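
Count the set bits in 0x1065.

5

0x1065 = 1000001100101
Count the 1s: 1 + 1 + 1 + 1 + 1 = 5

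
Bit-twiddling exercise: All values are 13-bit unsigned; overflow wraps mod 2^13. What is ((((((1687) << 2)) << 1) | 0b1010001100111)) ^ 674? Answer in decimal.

1687 = 0011010010111
→ << 2 (mod 2^13) → 1101001011100 = 6748
→ << 1 (mod 2^13) → 1010010111000 = 5304
0b1010001100111 = 1010001100111
→ | → 1010011111111 = 5375
674 = 0001010100010
→ ^ → 1011001011101 = 5725

5725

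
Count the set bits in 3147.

6

3147 = 110001001011
Count the 1s: 1 + 1 + 1 + 1 + 1 + 1 = 6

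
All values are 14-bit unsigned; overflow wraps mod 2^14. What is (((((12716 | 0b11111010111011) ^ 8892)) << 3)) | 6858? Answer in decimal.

15066

12716 = 11000110101100
0b11111010111011 = 11111010111011
→ | → 11111110111111 = 16319
8892 = 10001010111100
→ ^ → 01110100000011 = 7427
→ << 3 (mod 2^14) → 10100000011000 = 10264
6858 = 01101011001010
→ | → 11101011011010 = 15066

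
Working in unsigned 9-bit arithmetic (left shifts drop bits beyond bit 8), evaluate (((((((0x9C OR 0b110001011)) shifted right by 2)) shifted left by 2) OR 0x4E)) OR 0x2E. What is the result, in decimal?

510

0x9C = 010011100
0b110001011 = 110001011
→ OR → 110011111 = 415
→ shifted right by 2 → 001100111 = 103
→ shifted left by 2 (mod 2^9) → 110011100 = 412
0x4E = 001001110
→ OR → 111011110 = 478
0x2E = 000101110
→ OR → 111111110 = 510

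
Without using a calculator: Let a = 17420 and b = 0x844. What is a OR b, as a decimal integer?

19532

17420 = 100010000001100
0x844 = 000100001000100
 OR → 100110001001100 = 19532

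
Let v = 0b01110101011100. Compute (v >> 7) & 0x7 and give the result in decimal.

2

v = 01110101011100
Shift right by 7: 0111010
Mask low 3 bits: 010 = 2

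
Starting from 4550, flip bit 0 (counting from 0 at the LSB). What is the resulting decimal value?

4551

x = 1000111000110
bit 0 is currently 0; toggle it via x ^ (1 << 0) = x ^ 1
→ 1000111000111 = 4551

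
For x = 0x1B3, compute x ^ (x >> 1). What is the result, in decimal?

x = 110110011 = 435
x>>1 = 011011001
XOR  = 101101010 = 362
(x ^ (x >> 1) gives the standard binary-reflected Gray code of x.)

362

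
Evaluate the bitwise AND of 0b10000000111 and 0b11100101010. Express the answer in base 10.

1026

a = 10000000111
b = 11100101010
AND → 10000000010 = 1026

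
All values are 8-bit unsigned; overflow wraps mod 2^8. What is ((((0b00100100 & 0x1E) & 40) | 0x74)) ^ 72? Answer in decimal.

60

0b00100100 = 00100100
0x1E = 00011110
→ & → 00000100 = 4
40 = 00101000
→ & → 00000000 = 0
0x74 = 01110100
→ | → 01110100 = 116
72 = 01001000
→ ^ → 00111100 = 60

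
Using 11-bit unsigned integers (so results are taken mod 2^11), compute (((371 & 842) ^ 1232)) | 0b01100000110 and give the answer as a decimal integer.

1942

371 = 00101110011
842 = 01101001010
→ & → 00101000010 = 322
1232 = 10011010000
→ ^ → 10110010010 = 1426
0b01100000110 = 01100000110
→ | → 11110010110 = 1942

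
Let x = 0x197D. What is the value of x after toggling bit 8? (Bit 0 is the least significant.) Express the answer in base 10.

x = 0001100101111101
bit 8 is currently 1; toggle it via x ^ (1 << 8) = x ^ 256
→ 0001100001111101 = 6269

6269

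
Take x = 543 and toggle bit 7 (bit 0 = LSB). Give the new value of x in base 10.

671

x = 01000011111
bit 7 is currently 0; toggle it via x ^ (1 << 7) = x ^ 128
→ 01010011111 = 671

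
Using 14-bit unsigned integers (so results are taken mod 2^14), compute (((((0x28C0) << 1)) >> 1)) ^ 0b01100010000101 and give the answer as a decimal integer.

0x28C0 = 10100011000000
→ << 1 (mod 2^14) → 01000110000000 = 4480
→ >> 1 → 00100011000000 = 2240
0b01100010000101 = 01100010000101
→ ^ → 01000001000101 = 4165

4165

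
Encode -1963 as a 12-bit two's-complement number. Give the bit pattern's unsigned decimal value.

2133

1963 in 12 bits: 011110101011
Invert: 100001010100
Add 1:  100001010101 = 2133
(Check: 2^12 - 1963 = 4096 - 1963 = 2133.)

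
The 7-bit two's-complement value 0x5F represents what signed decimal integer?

pattern = 1011111 (MSB is 1 ⇒ negative)
Invert: 0100000, add 1 → 0100001 = 33, so the value is -33.
(Equivalently: 95 - 2^7 = 95 - 128 = -33.)

-33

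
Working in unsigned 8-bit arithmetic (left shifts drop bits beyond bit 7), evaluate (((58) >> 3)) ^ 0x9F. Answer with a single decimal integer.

152

58 = 00111010
→ >> 3 → 00000111 = 7
0x9F = 10011111
→ ^ → 10011000 = 152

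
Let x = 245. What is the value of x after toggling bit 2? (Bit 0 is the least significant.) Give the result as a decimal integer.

x = 011110101
bit 2 is currently 1; toggle it via x ^ (1 << 2) = x ^ 4
→ 011110001 = 241

241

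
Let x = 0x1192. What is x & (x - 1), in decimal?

x = 1000110010010 = 4498
x - 1 = 1000110010001
AND   = 1000110010000 = 4496
(x & (x - 1) clears the lowest set bit of x.)

4496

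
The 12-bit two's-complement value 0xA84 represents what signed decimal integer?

-1404

pattern = 101010000100 (MSB is 1 ⇒ negative)
Invert: 010101111011, add 1 → 010101111100 = 1404, so the value is -1404.
(Equivalently: 2692 - 2^12 = 2692 - 4096 = -1404.)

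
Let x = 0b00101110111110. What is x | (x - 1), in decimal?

3007

x = 101110111110 = 3006
x - 1 = 101110111101
OR    = 101110111111 = 3007
(x | (x - 1) sets all bits below the lowest set bit.)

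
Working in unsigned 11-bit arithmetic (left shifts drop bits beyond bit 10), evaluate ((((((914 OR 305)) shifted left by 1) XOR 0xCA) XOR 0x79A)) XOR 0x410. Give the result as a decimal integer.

914 = 01110010010
305 = 00100110001
→ OR → 01110110011 = 947
→ shifted left by 1 (mod 2^11) → 11101100110 = 1894
0xCA = 00011001010
→ XOR → 11110101100 = 1964
0x79A = 11110011010
→ XOR → 00000110110 = 54
0x410 = 10000010000
→ XOR → 10000100110 = 1062

1062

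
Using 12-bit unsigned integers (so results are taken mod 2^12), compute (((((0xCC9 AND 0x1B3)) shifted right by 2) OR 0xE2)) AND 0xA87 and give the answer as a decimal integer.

0xCC9 = 110011001001
0x1B3 = 000110110011
→ AND → 000010000001 = 129
→ shifted right by 2 → 000000100000 = 32
0xE2 = 000011100010
→ OR → 000011100010 = 226
0xA87 = 101010000111
→ AND → 000010000010 = 130

130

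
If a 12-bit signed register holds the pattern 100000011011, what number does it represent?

-2021

pattern = 100000011011 (MSB is 1 ⇒ negative)
Invert: 011111100100, add 1 → 011111100101 = 2021, so the value is -2021.
(Equivalently: 2075 - 2^12 = 2075 - 4096 = -2021.)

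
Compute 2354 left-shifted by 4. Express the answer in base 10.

2354 = 0000100100110010
shift left by 4 → 1001001100100000 = 37664
(equivalently, 2354 × 2^4 = 2354 × 16)

37664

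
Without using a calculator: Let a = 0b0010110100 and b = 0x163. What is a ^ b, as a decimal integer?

471

a = 010110100
0x163 = 101100011
XOR → 111010111 = 471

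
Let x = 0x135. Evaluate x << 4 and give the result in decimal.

4944

0x135 = 0000100110101
shift left by 4 → 1001101010000 = 4944
(equivalently, 309 × 2^4 = 309 × 16)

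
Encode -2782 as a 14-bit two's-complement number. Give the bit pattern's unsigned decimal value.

2782 in 14 bits: 00101011011110
Invert: 11010100100001
Add 1:  11010100100010 = 13602
(Check: 2^14 - 2782 = 16384 - 2782 = 13602.)

13602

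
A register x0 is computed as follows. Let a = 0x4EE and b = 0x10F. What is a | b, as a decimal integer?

1519

0x4EE = 10011101110
0x10F = 00100001111
 OR → 10111101111 = 1519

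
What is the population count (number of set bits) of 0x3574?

8

0x3574 = 11010101110100
Count the 1s: 1 + 1 + 1 + 1 + 1 + 1 + 1 + 1 = 8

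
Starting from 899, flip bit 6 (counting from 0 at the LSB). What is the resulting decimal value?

x = 1110000011
bit 6 is currently 0; toggle it via x ^ (1 << 6) = x ^ 64
→ 1111000011 = 963

963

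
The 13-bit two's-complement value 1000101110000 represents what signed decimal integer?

pattern = 1000101110000 (MSB is 1 ⇒ negative)
Invert: 0111010001111, add 1 → 0111010010000 = 3728, so the value is -3728.
(Equivalently: 4464 - 2^13 = 4464 - 8192 = -3728.)

-3728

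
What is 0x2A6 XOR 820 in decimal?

402

0x2A6 = 1010100110
820 = 1100110100
XOR → 0110010010 = 402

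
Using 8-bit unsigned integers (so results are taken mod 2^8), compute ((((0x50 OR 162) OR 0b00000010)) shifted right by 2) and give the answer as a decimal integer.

60

0x50 = 01010000
162 = 10100010
→ OR → 11110010 = 242
0b00000010 = 00000010
→ OR → 11110010 = 242
→ shifted right by 2 → 00111100 = 60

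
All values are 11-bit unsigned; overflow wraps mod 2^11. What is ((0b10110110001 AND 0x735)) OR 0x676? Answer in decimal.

1911

0b10110110001 = 10110110001
0x735 = 11100110101
→ AND → 10100110001 = 1329
0x676 = 11001110110
→ OR → 11101110111 = 1911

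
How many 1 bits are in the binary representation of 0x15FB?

0x15FB = 1010111111011
Count the 1s: 1 + 1 + 1 + 1 + 1 + 1 + 1 + 1 + 1 + 1 = 10

10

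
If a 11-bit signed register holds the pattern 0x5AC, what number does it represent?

pattern = 10110101100 (MSB is 1 ⇒ negative)
Invert: 01001010011, add 1 → 01001010100 = 596, so the value is -596.
(Equivalently: 1452 - 2^11 = 1452 - 2048 = -596.)

-596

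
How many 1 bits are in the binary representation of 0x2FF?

9

0x2FF = 1011111111
Count the 1s: 1 + 1 + 1 + 1 + 1 + 1 + 1 + 1 + 1 = 9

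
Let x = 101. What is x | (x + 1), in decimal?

x = 1100101 = 101
x + 1 = 1100110
OR    = 1100111 = 103
(x | (x + 1) sets the lowest cleared bit.)

103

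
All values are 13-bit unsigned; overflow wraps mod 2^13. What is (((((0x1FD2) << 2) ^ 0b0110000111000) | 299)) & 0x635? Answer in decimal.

0x1FD2 = 1111111010010
→ << 2 (mod 2^13) → 1111101001000 = 8008
0b0110000111000 = 0110000111000
→ ^ → 1001101110000 = 4976
299 = 0000100101011
→ | → 1001101111011 = 4987
0x635 = 0011000110101
→ & → 0001000110001 = 561

561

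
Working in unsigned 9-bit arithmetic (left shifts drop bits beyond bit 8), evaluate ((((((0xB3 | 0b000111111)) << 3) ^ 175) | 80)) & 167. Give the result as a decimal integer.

7

0xB3 = 010110011
0b000111111 = 000111111
→ | → 010111111 = 191
→ << 3 (mod 2^9) → 111111000 = 504
175 = 010101111
→ ^ → 101010111 = 343
80 = 001010000
→ | → 101010111 = 343
167 = 010100111
→ & → 000000111 = 7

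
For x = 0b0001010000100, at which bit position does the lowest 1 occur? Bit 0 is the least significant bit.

2

0b0001010000100 = 1010000100
Trailing zeros: 2, so the lowest set bit is bit 2 (value 4).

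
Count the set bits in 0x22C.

0x22C = 1000101100
Count the 1s: 1 + 1 + 1 + 1 = 4

4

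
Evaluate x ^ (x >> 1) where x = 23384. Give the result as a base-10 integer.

x = 101101101011000 = 23384
x>>1 = 010110110101100
XOR  = 111011011110100 = 30452
(x ^ (x >> 1) gives the standard binary-reflected Gray code of x.)

30452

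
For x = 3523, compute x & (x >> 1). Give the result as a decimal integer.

1217

x = 110111000011 = 3523
x>>1 = 011011100001
AND  = 010011000001 = 1217
(x & (x >> 1) has a 1 wherever x has two consecutive 1 bits.)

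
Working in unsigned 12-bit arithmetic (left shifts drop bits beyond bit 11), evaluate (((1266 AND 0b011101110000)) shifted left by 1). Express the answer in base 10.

1266 = 010011110010
0b011101110000 = 011101110000
→ AND → 010001110000 = 1136
→ shifted left by 1 (mod 2^12) → 100011100000 = 2272

2272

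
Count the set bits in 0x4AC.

0x4AC = 10010101100
Count the 1s: 1 + 1 + 1 + 1 + 1 = 5

5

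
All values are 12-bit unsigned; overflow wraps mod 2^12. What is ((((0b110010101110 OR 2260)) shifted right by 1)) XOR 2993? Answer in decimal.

0b110010101110 = 110010101110
2260 = 100011010100
→ OR → 110011111110 = 3326
→ shifted right by 1 → 011001111111 = 1663
2993 = 101110110001
→ XOR → 110111001110 = 3534

3534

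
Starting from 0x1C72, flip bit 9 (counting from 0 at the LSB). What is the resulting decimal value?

x = 1110001110010
bit 9 is currently 0; toggle it via x ^ (1 << 9) = x ^ 512
→ 1111001110010 = 7794

7794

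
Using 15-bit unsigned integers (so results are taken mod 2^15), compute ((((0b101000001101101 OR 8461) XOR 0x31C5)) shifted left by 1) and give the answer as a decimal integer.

336

0b101000001101101 = 101000001101101
8461 = 010000100001101
→ OR → 111000101101101 = 29037
0x31C5 = 011000111000101
→ XOR → 100000010101000 = 16552
→ shifted left by 1 (mod 2^15) → 000000101010000 = 336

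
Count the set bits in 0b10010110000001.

5

n = 10010110000001
Count the 1s: 1 + 1 + 1 + 1 + 1 = 5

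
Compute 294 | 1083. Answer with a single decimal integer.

294 = 00100100110
1083 = 10000111011
 OR → 10100111111 = 1343

1343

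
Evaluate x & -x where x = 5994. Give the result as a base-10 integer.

x = 1011101101010 = 5994
-x (two's complement) = …0100010010110
AND   = 0000000000010 = 2
(x & -x isolates the lowest set bit of x.)

2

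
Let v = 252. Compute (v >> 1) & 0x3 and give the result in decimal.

2

v = 0011111100
Shift right by 1: 001111110
Mask low 2 bits: 10 = 2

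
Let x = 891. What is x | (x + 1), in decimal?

x = 1101111011 = 891
x + 1 = 1101111100
OR    = 1101111111 = 895
(x | (x + 1) sets the lowest cleared bit.)

895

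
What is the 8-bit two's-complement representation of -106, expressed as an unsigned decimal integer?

150

106 in 8 bits: 01101010
Invert: 10010101
Add 1:  10010110 = 150
(Check: 2^8 - 106 = 256 - 106 = 150.)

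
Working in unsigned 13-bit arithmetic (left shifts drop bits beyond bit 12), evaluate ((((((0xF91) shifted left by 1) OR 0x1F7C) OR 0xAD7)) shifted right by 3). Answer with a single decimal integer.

0xF91 = 0111110010001
→ shifted left by 1 (mod 2^13) → 1111100100010 = 7970
0x1F7C = 1111101111100
→ OR → 1111101111110 = 8062
0xAD7 = 0101011010111
→ OR → 1111111111111 = 8191
→ shifted right by 3 → 0001111111111 = 1023

1023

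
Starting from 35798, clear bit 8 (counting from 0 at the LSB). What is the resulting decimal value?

35542

x = 1000101111010110
bit 8 is currently 1; clear it via x & ~(1 << 8) = x & ~256
→ 1000101011010110 = 35542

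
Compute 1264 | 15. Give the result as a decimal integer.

1264 = 10011110000
15 = 00000001111
 OR → 10011111111 = 1279

1279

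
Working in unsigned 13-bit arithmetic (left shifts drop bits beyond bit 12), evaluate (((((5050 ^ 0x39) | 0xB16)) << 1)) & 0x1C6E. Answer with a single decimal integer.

5050 = 1001110111010
0x39 = 0000000111001
→ ^ → 1001110000011 = 4995
0xB16 = 0101100010110
→ | → 1101110010111 = 7063
→ << 1 (mod 2^13) → 1011100101110 = 5934
0x1C6E = 1110001101110
→ & → 1010000101110 = 5166

5166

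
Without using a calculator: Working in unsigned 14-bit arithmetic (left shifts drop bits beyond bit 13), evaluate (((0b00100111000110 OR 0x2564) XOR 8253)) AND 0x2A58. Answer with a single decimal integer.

2136

0b00100111000110 = 00100111000110
0x2564 = 10010101100100
→ OR → 10110111100110 = 11750
8253 = 10000000111101
→ XOR → 00110111011011 = 3547
0x2A58 = 10101001011000
→ AND → 00100001011000 = 2136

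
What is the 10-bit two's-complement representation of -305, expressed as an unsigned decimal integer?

305 in 10 bits: 0100110001
Invert: 1011001110
Add 1:  1011001111 = 719
(Check: 2^10 - 305 = 1024 - 305 = 719.)

719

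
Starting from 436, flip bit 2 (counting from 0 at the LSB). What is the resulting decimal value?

432

x = 00000110110100
bit 2 is currently 1; toggle it via x ^ (1 << 2) = x ^ 4
→ 00000110110000 = 432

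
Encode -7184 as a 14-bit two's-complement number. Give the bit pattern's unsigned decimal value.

7184 in 14 bits: 01110000010000
Invert: 10001111101111
Add 1:  10001111110000 = 9200
(Check: 2^14 - 7184 = 16384 - 7184 = 9200.)

9200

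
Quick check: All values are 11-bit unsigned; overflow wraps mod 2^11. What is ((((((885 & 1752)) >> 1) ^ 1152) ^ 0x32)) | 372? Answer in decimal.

885 = 01101110101
1752 = 11011011000
→ & → 01001010000 = 592
→ >> 1 → 00100101000 = 296
1152 = 10010000000
→ ^ → 10110101000 = 1448
0x32 = 00000110010
→ ^ → 10110011010 = 1434
372 = 00101110100
→ | → 10111111110 = 1534

1534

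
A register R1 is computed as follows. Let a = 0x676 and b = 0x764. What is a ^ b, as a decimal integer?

274

0x676 = 11001110110
0x764 = 11101100100
XOR → 00100010010 = 274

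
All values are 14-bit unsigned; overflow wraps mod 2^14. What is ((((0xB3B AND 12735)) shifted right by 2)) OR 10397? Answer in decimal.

0xB3B = 00101100111011
12735 = 11000110111111
→ AND → 00000100111011 = 315
→ shifted right by 2 → 00000001001110 = 78
10397 = 10100010011101
→ OR → 10100011011111 = 10463

10463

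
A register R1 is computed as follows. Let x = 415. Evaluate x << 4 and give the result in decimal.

6640

415 = 0000110011111
shift left by 4 → 1100111110000 = 6640
(equivalently, 415 × 2^4 = 415 × 16)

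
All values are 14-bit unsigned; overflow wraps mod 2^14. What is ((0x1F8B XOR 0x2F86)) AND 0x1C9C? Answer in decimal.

4108

0x1F8B = 01111110001011
0x2F86 = 10111110000110
→ XOR → 11000000001101 = 12301
0x1C9C = 01110010011100
→ AND → 01000000001100 = 4108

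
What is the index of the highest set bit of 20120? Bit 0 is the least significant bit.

20120 = 100111010011000
The topmost 1 is at position 14 (since 2^14 = 16384 ≤ 20120 < 32768).

14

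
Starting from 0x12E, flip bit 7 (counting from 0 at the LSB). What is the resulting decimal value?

430

x = 0000100101110
bit 7 is currently 0; toggle it via x ^ (1 << 7) = x ^ 128
→ 0000110101110 = 430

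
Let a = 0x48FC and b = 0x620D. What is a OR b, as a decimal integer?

0x48FC = 100100011111100
0x620D = 110001000001101
 OR → 110101011111101 = 27389

27389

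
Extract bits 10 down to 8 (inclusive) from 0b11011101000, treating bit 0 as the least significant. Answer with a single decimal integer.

v = 11011101000
Shift right by 8: 110
Mask low 3 bits: 110 = 6

6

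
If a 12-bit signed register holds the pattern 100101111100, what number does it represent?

-1668

pattern = 100101111100 (MSB is 1 ⇒ negative)
Invert: 011010000011, add 1 → 011010000100 = 1668, so the value is -1668.
(Equivalently: 2428 - 2^12 = 2428 - 4096 = -1668.)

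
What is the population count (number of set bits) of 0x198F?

0x198F = 1100110001111
Count the 1s: 1 + 1 + 1 + 1 + 1 + 1 + 1 + 1 = 8

8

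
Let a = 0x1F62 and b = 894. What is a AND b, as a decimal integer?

866

0x1F62 = 1111101100010
894 = 0001101111110
AND → 0001101100010 = 866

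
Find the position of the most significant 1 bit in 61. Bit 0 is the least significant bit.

5

61 = 111101
The topmost 1 is at position 5 (since 2^5 = 32 ≤ 61 < 64).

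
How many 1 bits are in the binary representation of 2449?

5

2449 = 100110010001
Count the 1s: 1 + 1 + 1 + 1 + 1 = 5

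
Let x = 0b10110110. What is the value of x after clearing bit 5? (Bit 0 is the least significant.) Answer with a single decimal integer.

x = 10110110
bit 5 is currently 1; clear it via x & ~(1 << 5) = x & ~32
→ 10010110 = 150

150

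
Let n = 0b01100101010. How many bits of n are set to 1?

n = 1100101010
Count the 1s: 1 + 1 + 1 + 1 + 1 = 5

5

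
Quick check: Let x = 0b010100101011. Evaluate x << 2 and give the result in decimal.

5292

x = 0010100101011
shift left by 2 → 1010010101100 = 5292
(equivalently, 1323 × 2^2 = 1323 × 4)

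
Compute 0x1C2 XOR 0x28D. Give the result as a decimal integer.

0x1C2 = 0111000010
0x28D = 1010001101
XOR → 1101001111 = 847

847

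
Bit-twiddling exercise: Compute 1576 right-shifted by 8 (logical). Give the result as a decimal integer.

6

1576 = 11000101000
shift right by 8 → 00000000110 = 6
(equivalently, floor(1576 / 256))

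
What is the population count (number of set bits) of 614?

614 = 1001100110
Count the 1s: 1 + 1 + 1 + 1 + 1 = 5

5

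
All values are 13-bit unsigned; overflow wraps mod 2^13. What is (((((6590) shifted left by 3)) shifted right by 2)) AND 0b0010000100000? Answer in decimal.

32

6590 = 1100110111110
→ shifted left by 3 (mod 2^13) → 0110111110000 = 3568
→ shifted right by 2 → 0001101111100 = 892
0b0010000100000 = 0010000100000
→ AND → 0000000100000 = 32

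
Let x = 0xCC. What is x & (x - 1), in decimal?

200

x = 11001100 = 204
x - 1 = 11001011
AND   = 11001000 = 200
(x & (x - 1) clears the lowest set bit of x.)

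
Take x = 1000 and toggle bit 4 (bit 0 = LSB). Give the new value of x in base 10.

1016

x = 1111101000
bit 4 is currently 0; toggle it via x ^ (1 << 4) = x ^ 16
→ 1111111000 = 1016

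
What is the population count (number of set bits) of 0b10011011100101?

n = 10011011100101
Count the 1s: 1 + 1 + 1 + 1 + 1 + 1 + 1 + 1 = 8

8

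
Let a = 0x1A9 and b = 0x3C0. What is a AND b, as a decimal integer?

0x1A9 = 0110101001
0x3C0 = 1111000000
AND → 0110000000 = 384

384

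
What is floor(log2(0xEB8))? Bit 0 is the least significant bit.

11

0xEB8 = 111010111000
The topmost 1 is at position 11 (since 2^11 = 2048 ≤ 3768 < 4096).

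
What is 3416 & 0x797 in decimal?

1296

3416 = 110101011000
0x797 = 011110010111
AND → 010100010000 = 1296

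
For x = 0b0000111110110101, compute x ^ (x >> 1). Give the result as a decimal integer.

x = 111110110101 = 4021
x>>1 = 011111011010
XOR  = 100001101111 = 2159
(x ^ (x >> 1) gives the standard binary-reflected Gray code of x.)

2159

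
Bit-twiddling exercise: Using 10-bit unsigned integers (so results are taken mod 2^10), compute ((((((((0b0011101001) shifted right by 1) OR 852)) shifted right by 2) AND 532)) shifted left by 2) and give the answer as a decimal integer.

80

0b0011101001 = 0011101001
→ shifted right by 1 → 0001110100 = 116
852 = 1101010100
→ OR → 1101110100 = 884
→ shifted right by 2 → 0011011101 = 221
532 = 1000010100
→ AND → 0000010100 = 20
→ shifted left by 2 (mod 2^10) → 0001010000 = 80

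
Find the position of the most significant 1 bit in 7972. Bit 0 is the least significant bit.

12

7972 = 1111100100100
The topmost 1 is at position 12 (since 2^12 = 4096 ≤ 7972 < 8192).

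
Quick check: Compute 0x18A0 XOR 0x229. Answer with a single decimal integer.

6793

0x18A0 = 1100010100000
0x229 = 0001000101001
XOR → 1101010001001 = 6793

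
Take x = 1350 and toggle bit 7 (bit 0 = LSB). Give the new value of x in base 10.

1478

x = 10101000110
bit 7 is currently 0; toggle it via x ^ (1 << 7) = x ^ 128
→ 10111000110 = 1478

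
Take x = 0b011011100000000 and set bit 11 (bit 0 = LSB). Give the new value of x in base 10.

16128

x = 011011100000000
bit 11 is currently 0; set it via x | (1 << 11) = x | 2048
→ 011111100000000 = 16128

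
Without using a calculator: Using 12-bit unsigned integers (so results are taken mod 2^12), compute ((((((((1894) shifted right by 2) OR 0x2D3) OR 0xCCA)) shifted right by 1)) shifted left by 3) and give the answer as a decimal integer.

1894 = 011101100110
→ shifted right by 2 → 000111011001 = 473
0x2D3 = 001011010011
→ OR → 001111011011 = 987
0xCCA = 110011001010
→ OR → 111111011011 = 4059
→ shifted right by 1 → 011111101101 = 2029
→ shifted left by 3 (mod 2^12) → 111101101000 = 3944

3944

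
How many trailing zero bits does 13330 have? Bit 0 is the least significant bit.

1

13330 = 11010000010010
Trailing zeros: 1, so the lowest set bit is bit 1 (value 2).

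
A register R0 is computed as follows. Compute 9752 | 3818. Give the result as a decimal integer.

12026

9752 = 10011000011000
3818 = 00111011101010
 OR → 10111011111010 = 12026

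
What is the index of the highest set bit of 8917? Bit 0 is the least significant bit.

13

8917 = 10001011010101
The topmost 1 is at position 13 (since 2^13 = 8192 ≤ 8917 < 16384).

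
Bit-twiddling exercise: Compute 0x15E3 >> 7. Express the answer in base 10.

43

0x15E3 = 1010111100011
shift right by 7 → 0000000101011 = 43
(equivalently, floor(5603 / 128))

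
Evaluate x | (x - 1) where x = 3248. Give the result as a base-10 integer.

x = 110010110000 = 3248
x - 1 = 110010101111
OR    = 110010111111 = 3263
(x | (x - 1) sets all bits below the lowest set bit.)

3263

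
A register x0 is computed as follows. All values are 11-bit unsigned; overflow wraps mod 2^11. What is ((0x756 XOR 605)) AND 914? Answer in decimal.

0x756 = 11101010110
605 = 01001011101
→ XOR → 10100001011 = 1291
914 = 01110010010
→ AND → 00100000010 = 258

258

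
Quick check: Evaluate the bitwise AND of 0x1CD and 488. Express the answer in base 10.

0x1CD = 111001101
488 = 111101000
AND → 111001000 = 456

456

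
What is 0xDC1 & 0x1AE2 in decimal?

2240

0xDC1 = 0110111000001
0x1AE2 = 1101011100010
AND → 0100011000000 = 2240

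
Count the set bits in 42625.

6

42625 = 1010011010000001
Count the 1s: 1 + 1 + 1 + 1 + 1 + 1 = 6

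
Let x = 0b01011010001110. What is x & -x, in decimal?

2

x = 1011010001110 = 5774
-x (two's complement) = …0100101110010
AND   = 0000000000010 = 2
(x & -x isolates the lowest set bit of x.)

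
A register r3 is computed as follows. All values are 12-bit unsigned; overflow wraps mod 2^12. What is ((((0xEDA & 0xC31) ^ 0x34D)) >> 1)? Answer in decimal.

1966

0xEDA = 111011011010
0xC31 = 110000110001
→ & → 110000010000 = 3088
0x34D = 001101001101
→ ^ → 111101011101 = 3933
→ >> 1 → 011110101110 = 1966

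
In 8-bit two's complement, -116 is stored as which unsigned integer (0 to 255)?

140

116 in 8 bits: 01110100
Invert: 10001011
Add 1:  10001100 = 140
(Check: 2^8 - 116 = 256 - 116 = 140.)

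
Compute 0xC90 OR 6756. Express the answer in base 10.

0xC90 = 0110010010000
6756 = 1101001100100
 OR → 1111011110100 = 7924

7924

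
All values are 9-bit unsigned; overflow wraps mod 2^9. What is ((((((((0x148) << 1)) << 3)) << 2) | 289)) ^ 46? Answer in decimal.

271

0x148 = 101001000
→ << 1 (mod 2^9) → 010010000 = 144
→ << 3 (mod 2^9) → 010000000 = 128
→ << 2 (mod 2^9) → 000000000 = 0
289 = 100100001
→ | → 100100001 = 289
46 = 000101110
→ ^ → 100001111 = 271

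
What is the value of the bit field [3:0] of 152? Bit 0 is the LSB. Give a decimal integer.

8

v = 010011000
Shift right by 0: 010011000
Mask low 4 bits: 1000 = 8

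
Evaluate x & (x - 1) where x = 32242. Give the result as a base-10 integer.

32240

x = 111110111110010 = 32242
x - 1 = 111110111110001
AND   = 111110111110000 = 32240
(x & (x - 1) clears the lowest set bit of x.)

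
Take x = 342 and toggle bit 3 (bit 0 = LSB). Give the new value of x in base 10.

350

x = 101010110
bit 3 is currently 0; toggle it via x ^ (1 << 3) = x ^ 8
→ 101011110 = 350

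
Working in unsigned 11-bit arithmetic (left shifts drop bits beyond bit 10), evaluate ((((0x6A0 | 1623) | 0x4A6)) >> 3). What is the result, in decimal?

0x6A0 = 11010100000
1623 = 11001010111
→ | → 11011110111 = 1783
0x4A6 = 10010100110
→ | → 11011110111 = 1783
→ >> 3 → 00011011110 = 222

222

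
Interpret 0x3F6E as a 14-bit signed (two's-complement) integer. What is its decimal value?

pattern = 11111101101110 (MSB is 1 ⇒ negative)
Invert: 00000010010001, add 1 → 00000010010010 = 146, so the value is -146.
(Equivalently: 16238 - 2^14 = 16238 - 16384 = -146.)

-146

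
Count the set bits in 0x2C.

0x2C = 101100
Count the 1s: 1 + 1 + 1 = 3

3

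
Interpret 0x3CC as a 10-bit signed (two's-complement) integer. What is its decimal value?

-52

pattern = 1111001100 (MSB is 1 ⇒ negative)
Invert: 0000110011, add 1 → 0000110100 = 52, so the value is -52.
(Equivalently: 972 - 2^10 = 972 - 1024 = -52.)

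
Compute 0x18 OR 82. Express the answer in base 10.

0x18 = 0011000
82 = 1010010
 OR → 1011010 = 90

90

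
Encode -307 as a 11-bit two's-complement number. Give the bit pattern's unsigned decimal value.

307 in 11 bits: 00100110011
Invert: 11011001100
Add 1:  11011001101 = 1741
(Check: 2^11 - 307 = 2048 - 307 = 1741.)

1741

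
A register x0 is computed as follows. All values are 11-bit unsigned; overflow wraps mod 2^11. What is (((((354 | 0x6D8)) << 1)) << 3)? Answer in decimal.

354 = 00101100010
0x6D8 = 11011011000
→ | → 11111111010 = 2042
→ << 1 (mod 2^11) → 11111110100 = 2036
→ << 3 (mod 2^11) → 11110100000 = 1952

1952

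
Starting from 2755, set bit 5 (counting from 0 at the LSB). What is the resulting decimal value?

2787

x = 0101011000011
bit 5 is currently 0; set it via x | (1 << 5) = x | 32
→ 0101011100011 = 2787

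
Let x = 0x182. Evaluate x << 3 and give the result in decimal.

0x182 = 000110000010
shift left by 3 → 110000010000 = 3088
(equivalently, 386 × 2^3 = 386 × 8)

3088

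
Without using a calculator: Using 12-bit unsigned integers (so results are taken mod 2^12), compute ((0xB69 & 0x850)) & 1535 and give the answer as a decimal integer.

64

0xB69 = 101101101001
0x850 = 100001010000
→ & → 100001000000 = 2112
1535 = 010111111111
→ & → 000001000000 = 64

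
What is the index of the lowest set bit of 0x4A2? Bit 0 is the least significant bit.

0x4A2 = 10010100010
Trailing zeros: 1, so the lowest set bit is bit 1 (value 2).

1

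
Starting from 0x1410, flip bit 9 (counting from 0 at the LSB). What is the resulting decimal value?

x = 1010000010000
bit 9 is currently 0; toggle it via x ^ (1 << 9) = x ^ 512
→ 1011000010000 = 5648

5648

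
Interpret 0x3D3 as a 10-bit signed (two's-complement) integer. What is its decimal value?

-45

pattern = 1111010011 (MSB is 1 ⇒ negative)
Invert: 0000101100, add 1 → 0000101101 = 45, so the value is -45.
(Equivalently: 979 - 2^10 = 979 - 1024 = -45.)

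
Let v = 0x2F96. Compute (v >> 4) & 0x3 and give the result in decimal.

1

v = 10111110010110
Shift right by 4: 1011111001
Mask low 2 bits: 01 = 1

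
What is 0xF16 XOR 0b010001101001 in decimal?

2943

0xF16 = 111100010110
b = 010001101001
XOR → 101101111111 = 2943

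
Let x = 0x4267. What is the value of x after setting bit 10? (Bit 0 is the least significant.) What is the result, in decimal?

18023

x = 100001001100111
bit 10 is currently 0; set it via x | (1 << 10) = x | 1024
→ 100011001100111 = 18023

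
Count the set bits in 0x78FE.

11

0x78FE = 111100011111110
Count the 1s: 1 + 1 + 1 + 1 + 1 + 1 + 1 + 1 + 1 + 1 + 1 = 11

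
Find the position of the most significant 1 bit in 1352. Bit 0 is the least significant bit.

1352 = 10101001000
The topmost 1 is at position 10 (since 2^10 = 1024 ≤ 1352 < 2048).

10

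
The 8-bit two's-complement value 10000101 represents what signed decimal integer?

pattern = 10000101 (MSB is 1 ⇒ negative)
Invert: 01111010, add 1 → 01111011 = 123, so the value is -123.
(Equivalently: 133 - 2^8 = 133 - 256 = -123.)

-123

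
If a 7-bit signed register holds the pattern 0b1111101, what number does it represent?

pattern = 1111101 (MSB is 1 ⇒ negative)
Invert: 0000010, add 1 → 0000011 = 3, so the value is -3.
(Equivalently: 125 - 2^7 = 125 - 128 = -3.)

-3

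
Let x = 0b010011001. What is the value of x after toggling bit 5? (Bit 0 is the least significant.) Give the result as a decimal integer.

185

x = 010011001
bit 5 is currently 0; toggle it via x ^ (1 << 5) = x ^ 32
→ 010111001 = 185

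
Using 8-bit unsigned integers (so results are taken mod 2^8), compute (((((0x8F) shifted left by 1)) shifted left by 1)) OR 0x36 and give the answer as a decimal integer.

62

0x8F = 10001111
→ shifted left by 1 (mod 2^8) → 00011110 = 30
→ shifted left by 1 (mod 2^8) → 00111100 = 60
0x36 = 00110110
→ OR → 00111110 = 62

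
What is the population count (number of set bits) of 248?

248 = 11111000
Count the 1s: 1 + 1 + 1 + 1 + 1 = 5

5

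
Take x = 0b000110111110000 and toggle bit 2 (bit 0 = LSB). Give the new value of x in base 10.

3572

x = 000110111110000
bit 2 is currently 0; toggle it via x ^ (1 << 2) = x ^ 4
→ 000110111110100 = 3572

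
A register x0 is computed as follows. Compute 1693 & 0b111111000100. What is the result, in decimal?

1693 = 011010011101
b = 111111000100
AND → 011010000100 = 1668

1668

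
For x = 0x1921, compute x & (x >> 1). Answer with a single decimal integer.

2048

x = 1100100100001 = 6433
x>>1 = 0110010010000
AND  = 0100000000000 = 2048
(x & (x >> 1) has a 1 wherever x has two consecutive 1 bits.)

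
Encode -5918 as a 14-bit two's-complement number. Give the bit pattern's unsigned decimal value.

10466

5918 in 14 bits: 01011100011110
Invert: 10100011100001
Add 1:  10100011100010 = 10466
(Check: 2^14 - 5918 = 16384 - 5918 = 10466.)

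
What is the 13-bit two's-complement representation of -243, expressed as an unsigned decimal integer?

7949

243 in 13 bits: 0000011110011
Invert: 1111100001100
Add 1:  1111100001101 = 7949
(Check: 2^13 - 243 = 8192 - 243 = 7949.)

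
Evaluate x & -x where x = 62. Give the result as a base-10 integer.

x = 111110 = 62
-x (two's complement) = …000010
AND   = 000010 = 2
(x & -x isolates the lowest set bit of x.)

2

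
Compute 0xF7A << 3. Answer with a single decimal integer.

31696

0xF7A = 000111101111010
shift left by 3 → 111101111010000 = 31696
(equivalently, 3962 × 2^3 = 3962 × 8)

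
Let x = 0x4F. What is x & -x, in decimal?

x = 1001111 = 79
-x (two's complement) = …0110001
AND   = 0000001 = 1
(x & -x isolates the lowest set bit of x.)

1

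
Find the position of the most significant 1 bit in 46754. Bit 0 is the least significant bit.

15

46754 = 1011011010100010
The topmost 1 is at position 15 (since 2^15 = 32768 ≤ 46754 < 65536).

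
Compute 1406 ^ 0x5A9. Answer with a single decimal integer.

1406 = 10101111110
0x5A9 = 10110101001
XOR → 00011010111 = 215

215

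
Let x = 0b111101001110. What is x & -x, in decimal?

2

x = 111101001110 = 3918
-x (two's complement) = …000010110010
AND   = 000000000010 = 2
(x & -x isolates the lowest set bit of x.)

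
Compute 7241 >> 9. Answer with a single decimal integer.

14

7241 = 1110001001001
shift right by 9 → 0000000001110 = 14
(equivalently, floor(7241 / 512))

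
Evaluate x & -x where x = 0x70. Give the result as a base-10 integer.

x = 1110000 = 112
-x (two's complement) = …0010000
AND   = 0010000 = 16
(x & -x isolates the lowest set bit of x.)

16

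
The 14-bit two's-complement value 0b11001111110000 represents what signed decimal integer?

-3088

pattern = 11001111110000 (MSB is 1 ⇒ negative)
Invert: 00110000001111, add 1 → 00110000010000 = 3088, so the value is -3088.
(Equivalently: 13296 - 2^14 = 13296 - 16384 = -3088.)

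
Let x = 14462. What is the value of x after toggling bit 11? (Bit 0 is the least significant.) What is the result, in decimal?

x = 11100001111110
bit 11 is currently 1; toggle it via x ^ (1 << 11) = x ^ 2048
→ 11000001111110 = 12414

12414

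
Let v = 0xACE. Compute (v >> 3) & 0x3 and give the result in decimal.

v = 101011001110
Shift right by 3: 101011001
Mask low 2 bits: 01 = 1

1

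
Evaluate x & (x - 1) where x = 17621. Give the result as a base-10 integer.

17620

x = 100010011010101 = 17621
x - 1 = 100010011010100
AND   = 100010011010100 = 17620
(x & (x - 1) clears the lowest set bit of x.)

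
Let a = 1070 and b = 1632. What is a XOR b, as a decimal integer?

590

1070 = 10000101110
1632 = 11001100000
XOR → 01001001110 = 590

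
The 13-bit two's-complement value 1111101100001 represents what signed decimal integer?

-159

pattern = 1111101100001 (MSB is 1 ⇒ negative)
Invert: 0000010011110, add 1 → 0000010011111 = 159, so the value is -159.
(Equivalently: 8033 - 2^13 = 8033 - 8192 = -159.)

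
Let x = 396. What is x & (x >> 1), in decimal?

132

x = 110001100 = 396
x>>1 = 011000110
AND  = 010000100 = 132
(x & (x >> 1) has a 1 wherever x has two consecutive 1 bits.)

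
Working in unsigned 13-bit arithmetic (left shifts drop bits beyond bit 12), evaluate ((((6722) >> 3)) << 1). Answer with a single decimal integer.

1680

6722 = 1101001000010
→ >> 3 → 0001101001000 = 840
→ << 1 (mod 2^13) → 0011010010000 = 1680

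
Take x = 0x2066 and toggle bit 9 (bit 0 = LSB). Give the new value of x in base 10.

8806

x = 10000001100110
bit 9 is currently 0; toggle it via x ^ (1 << 9) = x ^ 512
→ 10001001100110 = 8806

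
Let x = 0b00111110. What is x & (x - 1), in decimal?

x = 111110 = 62
x - 1 = 111101
AND   = 111100 = 60
(x & (x - 1) clears the lowest set bit of x.)

60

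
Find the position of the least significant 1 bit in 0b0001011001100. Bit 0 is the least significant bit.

0b0001011001100 = 1011001100
Trailing zeros: 2, so the lowest set bit is bit 2 (value 4).

2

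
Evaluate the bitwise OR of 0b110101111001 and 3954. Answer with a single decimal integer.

3963

a = 110101111001
3954 = 111101110010
 OR → 111101111011 = 3963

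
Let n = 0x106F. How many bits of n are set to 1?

7

0x106F = 1000001101111
Count the 1s: 1 + 1 + 1 + 1 + 1 + 1 + 1 = 7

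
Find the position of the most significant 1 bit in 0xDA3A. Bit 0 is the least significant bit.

15

0xDA3A = 1101101000111010
The topmost 1 is at position 15 (since 2^15 = 32768 ≤ 55866 < 65536).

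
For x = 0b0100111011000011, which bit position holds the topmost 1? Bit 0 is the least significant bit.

14

0b0100111011000011 = 100111011000011
The topmost 1 is at position 14 (since 2^14 = 16384 ≤ 20163 < 32768).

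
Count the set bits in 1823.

1823 = 11100011111
Count the 1s: 1 + 1 + 1 + 1 + 1 + 1 + 1 + 1 = 8

8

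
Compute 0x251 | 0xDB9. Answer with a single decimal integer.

0x251 = 001001010001
0xDB9 = 110110111001
 OR → 111111111001 = 4089

4089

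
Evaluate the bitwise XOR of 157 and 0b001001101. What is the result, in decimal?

157 = 10011101
b = 01001101
XOR → 11010000 = 208

208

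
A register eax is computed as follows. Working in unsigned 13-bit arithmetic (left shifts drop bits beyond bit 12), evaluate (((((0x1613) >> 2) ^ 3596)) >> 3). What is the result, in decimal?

369

0x1613 = 1011000010011
→ >> 2 → 0010110000100 = 1412
3596 = 0111000001100
→ ^ → 0101110001000 = 2952
→ >> 3 → 0000101110001 = 369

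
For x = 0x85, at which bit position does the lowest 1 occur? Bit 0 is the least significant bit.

0x85 = 10000101
Trailing zeros: 0, so the lowest set bit is bit 0 (value 1).

0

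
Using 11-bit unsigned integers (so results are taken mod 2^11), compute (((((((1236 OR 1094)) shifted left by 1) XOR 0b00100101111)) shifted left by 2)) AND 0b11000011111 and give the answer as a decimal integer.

1236 = 10011010100
1094 = 10001000110
→ OR → 10011010110 = 1238
→ shifted left by 1 (mod 2^11) → 00110101100 = 428
0b00100101111 = 00100101111
→ XOR → 00010000011 = 131
→ shifted left by 2 (mod 2^11) → 01000001100 = 524
0b11000011111 = 11000011111
→ AND → 01000001100 = 524

524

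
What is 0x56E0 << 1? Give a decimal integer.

0x56E0 = 0101011011100000
shift left by 1 → 1010110111000000 = 44480
(equivalently, 22240 × 2^1 = 22240 × 2)

44480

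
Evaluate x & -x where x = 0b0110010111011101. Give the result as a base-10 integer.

x = 110010111011101 = 26077
-x (two's complement) = …001101000100011
AND   = 000000000000001 = 1
(x & -x isolates the lowest set bit of x.)

1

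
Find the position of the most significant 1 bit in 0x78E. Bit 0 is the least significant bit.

10

0x78E = 11110001110
The topmost 1 is at position 10 (since 2^10 = 1024 ≤ 1934 < 2048).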